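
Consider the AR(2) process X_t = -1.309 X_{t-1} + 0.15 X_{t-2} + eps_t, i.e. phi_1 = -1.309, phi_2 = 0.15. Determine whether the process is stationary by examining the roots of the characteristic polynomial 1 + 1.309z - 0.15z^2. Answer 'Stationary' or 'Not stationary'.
\text{Not stationary}

The AR(p) characteristic polynomial is P(z) = 1 + 1.309z - 0.15z^2.
Stationarity requires all roots to lie outside the unit circle, i.e. |z| > 1 for every root.
Set 1 + (1.309) z + (-0.15) z^2 = 0, i.e. a z^2 + b z + c = 0 with a = -0.15, b = 1.309, c = 1.
Discriminant D = b^2 - 4ac = (1.309)^2 - 4*(-0.15)*1 = 1.713481 - (-0.6) = 2.313481.
D >= 0, so the roots are real: z = (-b +/- sqrt(D)) / (2a) = (-1.309 +/- 1.521013) / (-0.3).
  z_1 = (-1.309 + 1.521013) / (-0.3) = -0.7067,   |z_1| = 0.7067.
  z_2 = (-1.309 - 1.521013) / (-0.3) = 9.4334,   |z_2| = 9.4334.
Moduli of all roots: 0.7067, 9.4334.
All moduli strictly greater than 1? No.
Verdict: Not stationary.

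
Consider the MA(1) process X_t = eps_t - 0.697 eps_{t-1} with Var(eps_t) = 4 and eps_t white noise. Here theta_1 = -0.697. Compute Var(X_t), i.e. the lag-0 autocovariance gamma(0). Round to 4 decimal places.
\gamma(0) = 5.9432

For an MA(q) process X_t = eps_t + sum_i theta_i eps_{t-i} with
Var(eps_t) = sigma^2, the variance is
  gamma(0) = sigma^2 * (1 + sum_i theta_i^2).
  sum_i theta_i^2 = (-0.697)^2 = 0.485809.
  gamma(0) = 4 * (1 + 0.485809) = 4 * 1.485809 = 5.943236, which rounds to 5.9432.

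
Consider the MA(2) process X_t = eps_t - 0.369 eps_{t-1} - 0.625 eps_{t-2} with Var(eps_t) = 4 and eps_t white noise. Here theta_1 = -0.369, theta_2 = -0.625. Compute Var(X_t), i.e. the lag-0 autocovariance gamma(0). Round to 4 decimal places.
\gamma(0) = 6.1071

For an MA(q) process X_t = eps_t + sum_i theta_i eps_{t-i} with
Var(eps_t) = sigma^2, the variance is
  gamma(0) = sigma^2 * (1 + sum_i theta_i^2).
  sum_i theta_i^2 = (-0.369)^2 + (-0.625)^2 = 0.136161 + 0.390625 = 0.526786.
  gamma(0) = 4 * (1 + 0.526786) = 4 * 1.526786 = 6.107144, which rounds to 6.1071.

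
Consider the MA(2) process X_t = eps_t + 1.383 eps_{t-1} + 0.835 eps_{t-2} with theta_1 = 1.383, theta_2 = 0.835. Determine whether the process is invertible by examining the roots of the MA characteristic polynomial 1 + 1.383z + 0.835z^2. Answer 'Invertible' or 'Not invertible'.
\text{Invertible}

The MA(q) characteristic polynomial is P(z) = 1 + 1.383z + 0.835z^2.
Invertibility requires all roots to lie outside the unit circle, i.e. |z| > 1 for every root.
Set 1 + (1.383) z + (0.835) z^2 = 0, i.e. a z^2 + b z + c = 0 with a = 0.835, b = 1.383, c = 1.
Discriminant D = b^2 - 4ac = (1.383)^2 - 4*(0.835)*1 = 1.912689 - (3.34) = -1.427311.
D < 0, so the roots are the complex-conjugate pair z = (-b +/- i sqrt(-D)) / (2a) = -0.8281 +/- 0.7154i.
For a conjugate pair |z|^2 = z * conj(z) = (product of roots) = c/a = 1/(0.835) = 1.197605, so |z| = sqrt(1.197605) = 1.0944 for both roots.
Moduli of all roots: 1.0944, 1.0944.
All moduli strictly greater than 1? Yes.
Verdict: Invertible.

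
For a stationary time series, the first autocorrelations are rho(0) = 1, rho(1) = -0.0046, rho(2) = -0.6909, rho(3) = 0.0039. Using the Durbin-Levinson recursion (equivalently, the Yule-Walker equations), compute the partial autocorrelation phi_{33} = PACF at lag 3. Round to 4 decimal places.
\phi_{33} = -0.0089

The PACF at lag k is phi_{kk}, the last component of the solution
to the Yule-Walker system G_k phi = r_k where
  (G_k)_{ij} = rho(|i - j|), (r_k)_i = rho(i), i,j = 1..k.
Equivalently, Durbin-Levinson gives phi_{kk} iteratively:
  phi_{11} = rho(1)
  phi_{kk} = [rho(k) - sum_{j=1..k-1} phi_{k-1,j} rho(k-j)]
            / [1 - sum_{j=1..k-1} phi_{k-1,j} rho(j)],
  phi_{k,j} = phi_{k-1,j} - phi_{kk} phi_{k-1,k-j},  j = 1..k-1.
Step k = 1:
  phi_11 = rho(1) = -0.0046.
Step k = 2:
  phi_22 = [rho(2) - phi_11 rho(1)] / [1 - phi_11 rho(1)] = [-0.6909 - (-0.0046)(-0.0046)] / [1 - (-0.0046)(-0.0046)]
         = -0.69092116 / 0.99997884 = -0.690936.
  Update: phi_21 = phi_11 - phi_22 phi_11 = -0.0046 - (-0.690936)(-0.0046) = -0.007778.
Step k = 3:
  phi_33 = [rho(3) - phi_21 rho(2) - phi_22 rho(1)] / [1 - phi_21 rho(1) - phi_22 rho(2)]
    numerator   = 0.0039 - (-0.007778)(-0.6909) - (-0.690936)(-0.0046) = -0.00465234
    denominator = 1 - (-0.007778)(-0.0046) - (-0.690936)(-0.6909) = 0.52259669
  phi_33 = -0.00465234 / 0.52259669 = -0.0089.
Therefore phi_{33} = -0.0089.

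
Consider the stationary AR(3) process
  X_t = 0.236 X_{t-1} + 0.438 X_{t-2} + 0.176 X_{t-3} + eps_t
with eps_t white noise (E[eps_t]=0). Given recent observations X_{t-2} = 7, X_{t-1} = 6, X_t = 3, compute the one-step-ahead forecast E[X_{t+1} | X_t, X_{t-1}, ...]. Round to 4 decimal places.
E[X_{t+1} \mid \mathcal F_t] = 4.5680

For an AR(p) model X_t = c + sum_i phi_i X_{t-i} + eps_t, the
one-step-ahead conditional mean is
  E[X_{t+1} | X_t, ...] = c + sum_i phi_i X_{t+1-i}.
Substitute known values:
  E[X_{t+1} | ...] = (0.236) * (3) + (0.438) * (6) + (0.176) * (7)
                   = 4.5680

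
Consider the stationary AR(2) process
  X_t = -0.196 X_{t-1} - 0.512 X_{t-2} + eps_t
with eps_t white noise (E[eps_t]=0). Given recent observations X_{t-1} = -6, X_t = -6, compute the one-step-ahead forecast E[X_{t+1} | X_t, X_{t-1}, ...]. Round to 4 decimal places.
E[X_{t+1} \mid \mathcal F_t] = 4.2480

For an AR(p) model X_t = c + sum_i phi_i X_{t-i} + eps_t, the
one-step-ahead conditional mean is
  E[X_{t+1} | X_t, ...] = c + sum_i phi_i X_{t+1-i}.
Substitute known values:
  E[X_{t+1} | ...] = (-0.196) * (-6) + (-0.512) * (-6)
                   = 4.2480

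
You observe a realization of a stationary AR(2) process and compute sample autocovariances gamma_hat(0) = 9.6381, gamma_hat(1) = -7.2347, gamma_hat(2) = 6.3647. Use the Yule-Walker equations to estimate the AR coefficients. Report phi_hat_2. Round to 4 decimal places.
\hat\phi_{2} = 0.2220

The Yule-Walker equations for an AR(p) process read, in matrix form,
  Gamma_p phi = r_p,   with   (Gamma_p)_{ij} = gamma(|i - j|),
                       (r_p)_i = gamma(i),   i,j = 1..p.
Substitute the sample gammas (Toeplitz matrix and right-hand side of size 2):
  Gamma_p = [[9.6381, -7.2347], [-7.2347, 9.6381]]
  r_p     = [-7.2347, 6.3647]
Written out:
  9.6381 phi_1 - 7.2347 phi_2 = -7.2347
  -7.2347 phi_1 + 9.6381 phi_2 = 6.3647
Solve by Cramer's rule:
  det = gamma(0)^2 - gamma(1)^2 = (9.6381)^2 - (-7.2347)^2 = 92.89297161 - 52.34088409 = 40.55208752
  phi_hat_1 = [gamma(1) gamma(0) - gamma(1) gamma(2)] / det = [(-7.2347)(9.6381) - (-7.2347)(6.3647)] / 40.55208752 = -23.68206698 / 40.55208752 = -0.584
  phi_hat_2 = [gamma(0) gamma(2) - gamma(1)^2] / det = [(9.6381)(6.3647) - (-7.2347)^2] / 40.55208752 = 9.00273098 / 40.55208752 = 0.222
So phi_hat = [-0.5840, 0.2220].
Therefore phi_hat_2 = 0.2220.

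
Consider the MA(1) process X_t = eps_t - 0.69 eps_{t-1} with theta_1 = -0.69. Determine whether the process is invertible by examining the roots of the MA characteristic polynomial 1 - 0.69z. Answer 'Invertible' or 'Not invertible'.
\text{Invertible}

The MA(q) characteristic polynomial is P(z) = 1 - 0.69z.
Invertibility requires all roots to lie outside the unit circle, i.e. |z| > 1 for every root.
This is linear in z: 1 + (-0.69) z = 0  =>  z = -1/(-0.69) = 1.449275,  |z| = 1.449275.
Moduli of all roots: 1.4493.
All moduli strictly greater than 1? Yes.
Verdict: Invertible.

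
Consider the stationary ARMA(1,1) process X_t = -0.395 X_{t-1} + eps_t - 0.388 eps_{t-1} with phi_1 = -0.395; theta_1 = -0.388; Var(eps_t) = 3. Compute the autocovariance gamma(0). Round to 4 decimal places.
\gamma(0) = 5.1793

Multiply the model equation by X_{t-k} and take expectations. With theta_0 = psi_0 = 1 and psi_j the MA(infinity) weights, this gives
  gamma(k) - sum_i phi_i gamma(k-i) = c_k,
  c_k = sigma^2 * sum_{j=k..q} theta_j psi_{j-k}   (c_k = 0 for k > q),
using gamma(-m) = gamma(m).
psi-weights needed (psi_j = theta_j + sum_i phi_i psi_{j-i}):
  psi_1 = theta_1 + phi_1 = -0.388 + (-0.395) = -0.783
Right-hand sides:
  c_0 = sigma^2 (1 + theta_1 psi_1) = 3 * (1 + (-0.388)(-0.783)) = 3 * 1.303804 = 3.911412
  c_1 = sigma^2 theta_1 = 3 * (-0.388) = -1.164
  c_2 = 0
Equations for k = 0 and k = 1 (AR order 1):
  gamma(0) = phi_1 gamma(1) + c_0
  gamma(1) = phi_1 gamma(0) + c_1
Substituting the second into the first: gamma(0) (1 - phi_1^2) = c_0 + phi_1 c_1, so
  gamma(0) = (c_0 + phi_1 c_1) / (1 - phi_1^2) = (3.911412 + (-0.395)(-1.164)) / (1 - (-0.395)^2) = 4.371192 / 0.843975 = 5.179291.
Therefore gamma(0) = 5.1793 (to 4 decimal places).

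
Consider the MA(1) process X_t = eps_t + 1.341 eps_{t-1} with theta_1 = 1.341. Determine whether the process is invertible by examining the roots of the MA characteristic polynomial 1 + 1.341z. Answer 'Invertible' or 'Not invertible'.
\text{Not invertible}

The MA(q) characteristic polynomial is P(z) = 1 + 1.341z.
Invertibility requires all roots to lie outside the unit circle, i.e. |z| > 1 for every root.
This is linear in z: 1 + (1.341) z = 0  =>  z = -1/(1.341) = -0.745712,  |z| = 0.745712.
Moduli of all roots: 0.7457.
All moduli strictly greater than 1? No.
Verdict: Not invertible.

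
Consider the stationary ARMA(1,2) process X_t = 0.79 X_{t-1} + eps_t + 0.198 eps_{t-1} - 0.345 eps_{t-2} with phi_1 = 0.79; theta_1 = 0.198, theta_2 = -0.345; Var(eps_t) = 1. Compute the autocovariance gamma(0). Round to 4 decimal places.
\gamma(0) = 2.4807

Multiply the model equation by X_{t-k} and take expectations. With theta_0 = psi_0 = 1 and psi_j the MA(infinity) weights, this gives
  gamma(k) - sum_i phi_i gamma(k-i) = c_k,
  c_k = sigma^2 * sum_{j=k..q} theta_j psi_{j-k}   (c_k = 0 for k > q),
using gamma(-m) = gamma(m).
psi-weights needed (psi_j = theta_j + sum_i phi_i psi_{j-i}):
  psi_1 = theta_1 + phi_1 = 0.198 + (0.79) = 0.988
  psi_2 = theta_2 + phi_1 psi_1 = -0.345 + (0.79)(0.988) = 0.43552
Right-hand sides:
  c_0 = sigma^2 (1 + theta_1 psi_1 + theta_2 psi_2) = 1 * (1 + (0.198)(0.988) + (-0.345)(0.43552)) = 1 * 1.04537 = 1.04537
  c_1 = sigma^2 (theta_1 + theta_2 psi_1) = 1 * (0.198 + (-0.345)(0.988)) = -0.14286
  c_2 = sigma^2 theta_2 = 1 * (-0.345) = -0.345
Equations for k = 0 and k = 1 (AR order 1):
  gamma(0) = phi_1 gamma(1) + c_0
  gamma(1) = phi_1 gamma(0) + c_1
Substituting the second into the first: gamma(0) (1 - phi_1^2) = c_0 + phi_1 c_1, so
  gamma(0) = (c_0 + phi_1 c_1) / (1 - phi_1^2) = (1.04537 + (0.79)(-0.14286)) / (1 - (0.79)^2) = 0.93251 / 0.3759 = 2.48074.
Therefore gamma(0) = 2.4807 (to 4 decimal places).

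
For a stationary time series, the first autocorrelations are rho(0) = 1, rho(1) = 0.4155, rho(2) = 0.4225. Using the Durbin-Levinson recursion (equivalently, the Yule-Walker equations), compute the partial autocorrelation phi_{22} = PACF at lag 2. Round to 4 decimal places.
\phi_{22} = 0.3020

The PACF at lag k is phi_{kk}, the last component of the solution
to the Yule-Walker system G_k phi = r_k where
  (G_k)_{ij} = rho(|i - j|), (r_k)_i = rho(i), i,j = 1..k.
Equivalently, Durbin-Levinson gives phi_{kk} iteratively:
  phi_{11} = rho(1)
  phi_{kk} = [rho(k) - sum_{j=1..k-1} phi_{k-1,j} rho(k-j)]
            / [1 - sum_{j=1..k-1} phi_{k-1,j} rho(j)],
  phi_{k,j} = phi_{k-1,j} - phi_{kk} phi_{k-1,k-j},  j = 1..k-1.
Step k = 1:
  phi_11 = rho(1) = 0.4155.
Step k = 2:
  phi_22 = [rho(2) - phi_11 rho(1)] / [1 - phi_11 rho(1)] = [0.4225 - (0.4155)(0.4155)] / [1 - (0.4155)(0.4155)]
         = 0.24985975 / 0.82735975 = 0.302.
Therefore phi_{22} = 0.3020.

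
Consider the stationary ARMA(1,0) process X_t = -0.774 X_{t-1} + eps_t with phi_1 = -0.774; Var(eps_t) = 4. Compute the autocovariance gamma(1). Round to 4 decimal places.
\gamma(1) = -7.7222

Multiply the model equation by X_{t-k} and take expectations. With theta_0 = psi_0 = 1 and psi_j the MA(infinity) weights, this gives
  gamma(k) - sum_i phi_i gamma(k-i) = c_k,
  c_k = sigma^2 * sum_{j=k..q} theta_j psi_{j-k}   (c_k = 0 for k > q),
using gamma(-m) = gamma(m).
Pure AR (q = 0): c_0 = sigma^2 = 4, c_k = 0 for k >= 1.
Equations for k = 0 and k = 1 (AR order 1):
  gamma(0) = phi_1 gamma(1) + c_0
  gamma(1) = phi_1 gamma(0) + c_1
Substituting the second into the first: gamma(0) (1 - phi_1^2) = c_0 + phi_1 c_1, so
  gamma(0) = c_0 / (1 - phi_1^2) = 4 / (1 - (-0.774)^2) = 4 / 0.400924 = 9.976953.
  gamma(1) = phi_1 gamma(0) = (-0.774)(9.976953) = -7.722162.
Therefore gamma(1) = -7.7222 (to 4 decimal places).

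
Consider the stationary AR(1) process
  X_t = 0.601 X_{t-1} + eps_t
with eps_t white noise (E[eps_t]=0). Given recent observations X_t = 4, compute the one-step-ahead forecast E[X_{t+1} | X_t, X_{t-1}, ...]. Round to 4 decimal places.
E[X_{t+1} \mid \mathcal F_t] = 2.4040

For an AR(p) model X_t = c + sum_i phi_i X_{t-i} + eps_t, the
one-step-ahead conditional mean is
  E[X_{t+1} | X_t, ...] = c + sum_i phi_i X_{t+1-i}.
Substitute known values:
  E[X_{t+1} | ...] = (0.601) * (4)
                   = 2.4040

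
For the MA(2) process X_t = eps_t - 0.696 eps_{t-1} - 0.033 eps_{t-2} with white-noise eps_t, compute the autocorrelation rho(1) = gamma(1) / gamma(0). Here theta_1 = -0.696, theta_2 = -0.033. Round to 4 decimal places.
\rho(1) = -0.4531

For an MA(q) process with theta_0 = 1, the autocovariance is
  gamma(k) = sigma^2 * sum_{i=0..q-k} theta_i * theta_{i+k},
and rho(k) = gamma(k) / gamma(0). Sigma^2 cancels.
  numerator   = (1)*(-0.696) + (-0.696)*(-0.033) = -0.673032.
  denominator = (1)^2 + (-0.696)^2 + (-0.033)^2 = 1.485505.
  rho(1) = -0.673032 / 1.485505 = -0.4531.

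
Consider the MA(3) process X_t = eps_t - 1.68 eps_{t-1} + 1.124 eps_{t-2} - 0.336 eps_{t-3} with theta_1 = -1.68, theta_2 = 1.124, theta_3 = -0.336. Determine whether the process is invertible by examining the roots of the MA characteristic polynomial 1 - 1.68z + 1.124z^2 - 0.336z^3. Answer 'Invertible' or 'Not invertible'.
\text{Invertible}

The MA(q) characteristic polynomial is P(z) = 1 - 1.68z + 1.124z^2 - 0.336z^3.
Invertibility requires all roots to lie outside the unit circle, i.e. |z| > 1 for every root.
Degree 3: look for a simple real root z0 first, then factor out (1 - z/z0) and solve the remaining quadratic.
Testing z0 = 1.25: P(1.25) = 1 + (-1.68)(1.25) + (1.124)(1.25)^2 + (-0.336)(1.25)^3
  = 1 + (-2.1) + (1.75625) + (-0.65625) = 0.  So z_0 = 1.25 is a root, |z_0| = 1.25.
Divide out the factor (1 - 0.8 z) = (1 - z/z0) (since 1/z0 = 0.8):
  P(z) = (1 - 0.8 z)(1 + (-0.88) z + (0.42) z^2)
  [check: z-coef -0.88 - (0.8) = -1.68; z^2-coef 0.42 - (0.8)(-0.88) = 1.124; z^3-coef -(0.8)(0.42) = -0.336.]
Remaining roots from the quadratic factor 1 + (-0.88) z + (0.42) z^2:
  Set 1 + (-0.88) z + (0.42) z^2 = 0, i.e. a z^2 + b z + c = 0 with a = 0.42, b = -0.88, c = 1.
  Discriminant D = b^2 - 4ac = (-0.88)^2 - 4*(0.42)*1 = 0.7744 - (1.68) = -0.9056.
  D < 0, so the roots are the complex-conjugate pair z = (-b +/- i sqrt(-D)) / (2a) = 1.0476 +/- 1.1329i.
  For a conjugate pair |z|^2 = z * conj(z) = (product of roots) = c/a = 1/(0.42) = 2.380952, so |z| = sqrt(2.380952) = 1.543 for both roots.
Moduli of all roots: 1.2500, 1.5430, 1.5430.
All moduli strictly greater than 1? Yes.
Verdict: Invertible.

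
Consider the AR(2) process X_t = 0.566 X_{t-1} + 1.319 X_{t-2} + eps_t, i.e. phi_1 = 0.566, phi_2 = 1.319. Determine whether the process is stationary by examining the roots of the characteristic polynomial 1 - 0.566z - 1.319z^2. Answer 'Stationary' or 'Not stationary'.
\text{Not stationary}

The AR(p) characteristic polynomial is P(z) = 1 - 0.566z - 1.319z^2.
Stationarity requires all roots to lie outside the unit circle, i.e. |z| > 1 for every root.
Set 1 + (-0.566) z + (-1.319) z^2 = 0, i.e. a z^2 + b z + c = 0 with a = -1.319, b = -0.566, c = 1.
Discriminant D = b^2 - 4ac = (-0.566)^2 - 4*(-1.319)*1 = 0.320356 - (-5.276) = 5.596356.
D >= 0, so the roots are real: z = (-b +/- sqrt(D)) / (2a) = (0.566 +/- 2.365662) / (-2.638).
  z_1 = (0.566 + 2.365662) / (-2.638) = -1.1113,   |z_1| = 1.1113.
  z_2 = (0.566 - 2.365662) / (-2.638) = 0.6822,   |z_2| = 0.6822.
Moduli of all roots: 1.1113, 0.6822.
All moduli strictly greater than 1? No.
Verdict: Not stationary.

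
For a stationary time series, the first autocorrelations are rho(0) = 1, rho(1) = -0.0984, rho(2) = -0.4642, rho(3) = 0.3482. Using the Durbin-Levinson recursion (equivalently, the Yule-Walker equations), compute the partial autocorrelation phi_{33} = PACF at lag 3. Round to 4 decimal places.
\phi_{33} = 0.3059

The PACF at lag k is phi_{kk}, the last component of the solution
to the Yule-Walker system G_k phi = r_k where
  (G_k)_{ij} = rho(|i - j|), (r_k)_i = rho(i), i,j = 1..k.
Equivalently, Durbin-Levinson gives phi_{kk} iteratively:
  phi_{11} = rho(1)
  phi_{kk} = [rho(k) - sum_{j=1..k-1} phi_{k-1,j} rho(k-j)]
            / [1 - sum_{j=1..k-1} phi_{k-1,j} rho(j)],
  phi_{k,j} = phi_{k-1,j} - phi_{kk} phi_{k-1,k-j},  j = 1..k-1.
Step k = 1:
  phi_11 = rho(1) = -0.0984.
Step k = 2:
  phi_22 = [rho(2) - phi_11 rho(1)] / [1 - phi_11 rho(1)] = [-0.4642 - (-0.0984)(-0.0984)] / [1 - (-0.0984)(-0.0984)]
         = -0.47388256 / 0.99031744 = -0.478516.
  Update: phi_21 = phi_11 - phi_22 phi_11 = -0.0984 - (-0.478516)(-0.0984) = -0.145486.
Step k = 3:
  phi_33 = [rho(3) - phi_21 rho(2) - phi_22 rho(1)] / [1 - phi_21 rho(1) - phi_22 rho(2)]
    numerator   = 0.3482 - (-0.145486)(-0.4642) - (-0.478516)(-0.0984) = 0.23357946
    denominator = 1 - (-0.145486)(-0.0984) - (-0.478516)(-0.4642) = 0.76355714
  phi_33 = 0.23357946 / 0.76355714 = 0.3059.
Therefore phi_{33} = 0.3059.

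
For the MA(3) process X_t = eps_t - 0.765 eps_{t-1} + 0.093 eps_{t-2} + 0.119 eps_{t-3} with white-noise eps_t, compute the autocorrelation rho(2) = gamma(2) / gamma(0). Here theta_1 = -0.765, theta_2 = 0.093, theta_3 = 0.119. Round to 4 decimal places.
\rho(2) = 0.0012

For an MA(q) process with theta_0 = 1, the autocovariance is
  gamma(k) = sigma^2 * sum_{i=0..q-k} theta_i * theta_{i+k},
and rho(k) = gamma(k) / gamma(0). Sigma^2 cancels.
  numerator   = (1)*(0.093) + (-0.765)*(0.119) = 0.001965.
  denominator = (1)^2 + (-0.765)^2 + (0.093)^2 + (0.119)^2 = 1.608035.
  rho(2) = 0.001965 / 1.608035 = 0.0012.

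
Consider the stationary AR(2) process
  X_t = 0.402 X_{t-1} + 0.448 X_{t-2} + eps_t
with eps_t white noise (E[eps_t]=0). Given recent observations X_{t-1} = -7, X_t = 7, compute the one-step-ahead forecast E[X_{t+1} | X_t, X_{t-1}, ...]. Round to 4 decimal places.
E[X_{t+1} \mid \mathcal F_t] = -0.3220

For an AR(p) model X_t = c + sum_i phi_i X_{t-i} + eps_t, the
one-step-ahead conditional mean is
  E[X_{t+1} | X_t, ...] = c + sum_i phi_i X_{t+1-i}.
Substitute known values:
  E[X_{t+1} | ...] = (0.402) * (7) + (0.448) * (-7)
                   = -0.3220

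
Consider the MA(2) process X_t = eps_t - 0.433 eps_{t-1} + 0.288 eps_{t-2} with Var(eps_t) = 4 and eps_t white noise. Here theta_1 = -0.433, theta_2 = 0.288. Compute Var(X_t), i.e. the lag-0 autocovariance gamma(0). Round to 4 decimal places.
\gamma(0) = 5.0817

For an MA(q) process X_t = eps_t + sum_i theta_i eps_{t-i} with
Var(eps_t) = sigma^2, the variance is
  gamma(0) = sigma^2 * (1 + sum_i theta_i^2).
  sum_i theta_i^2 = (-0.433)^2 + (0.288)^2 = 0.187489 + 0.082944 = 0.270433.
  gamma(0) = 4 * (1 + 0.270433) = 4 * 1.270433 = 5.081732, which rounds to 5.0817.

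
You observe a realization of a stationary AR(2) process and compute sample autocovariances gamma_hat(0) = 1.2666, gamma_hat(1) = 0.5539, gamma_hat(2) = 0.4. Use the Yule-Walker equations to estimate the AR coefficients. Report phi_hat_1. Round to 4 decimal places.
\hat\phi_{1} = 0.3700

The Yule-Walker equations for an AR(p) process read, in matrix form,
  Gamma_p phi = r_p,   with   (Gamma_p)_{ij} = gamma(|i - j|),
                       (r_p)_i = gamma(i),   i,j = 1..p.
Substitute the sample gammas (Toeplitz matrix and right-hand side of size 2):
  Gamma_p = [[1.2666, 0.5539], [0.5539, 1.2666]]
  r_p     = [0.5539, 0.4]
Written out:
  1.2666 phi_1 + 0.5539 phi_2 = 0.5539
  0.5539 phi_1 + 1.2666 phi_2 = 0.4
Solve by Cramer's rule:
  det = gamma(0)^2 - gamma(1)^2 = (1.2666)^2 - (0.5539)^2 = 1.60427556 - 0.30680521 = 1.29747035
  phi_hat_1 = [gamma(1) gamma(0) - gamma(1) gamma(2)] / det = [(0.5539)(1.2666) - (0.5539)(0.4)] / 1.29747035 = 0.48000974 / 1.29747035 = 0.37
  phi_hat_2 = [gamma(0) gamma(2) - gamma(1)^2] / det = [(1.2666)(0.4) - (0.5539)^2] / 1.29747035 = 0.19983479 / 1.29747035 = 0.154
So phi_hat = [0.3700, 0.1540].
Therefore phi_hat_1 = 0.3700.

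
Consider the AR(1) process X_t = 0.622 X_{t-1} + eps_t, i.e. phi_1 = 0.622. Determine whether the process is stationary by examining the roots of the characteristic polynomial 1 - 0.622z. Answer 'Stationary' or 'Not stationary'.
\text{Stationary}

The AR(p) characteristic polynomial is P(z) = 1 - 0.622z.
Stationarity requires all roots to lie outside the unit circle, i.e. |z| > 1 for every root.
This is linear in z: 1 + (-0.622) z = 0  =>  z = -1/(-0.622) = 1.607717,  |z| = 1.607717.
Moduli of all roots: 1.6077.
All moduli strictly greater than 1? Yes.
Verdict: Stationary.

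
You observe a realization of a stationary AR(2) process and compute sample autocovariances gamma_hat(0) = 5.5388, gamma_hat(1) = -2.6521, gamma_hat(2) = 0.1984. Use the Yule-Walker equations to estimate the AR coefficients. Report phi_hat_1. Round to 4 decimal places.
\hat\phi_{1} = -0.5990

The Yule-Walker equations for an AR(p) process read, in matrix form,
  Gamma_p phi = r_p,   with   (Gamma_p)_{ij} = gamma(|i - j|),
                       (r_p)_i = gamma(i),   i,j = 1..p.
Substitute the sample gammas (Toeplitz matrix and right-hand side of size 2):
  Gamma_p = [[5.5388, -2.6521], [-2.6521, 5.5388]]
  r_p     = [-2.6521, 0.1984]
Written out:
  5.5388 phi_1 - 2.6521 phi_2 = -2.6521
  -2.6521 phi_1 + 5.5388 phi_2 = 0.1984
Solve by Cramer's rule:
  det = gamma(0)^2 - gamma(1)^2 = (5.5388)^2 - (-2.6521)^2 = 30.67830544 - 7.03363441 = 23.64467103
  phi_hat_1 = [gamma(1) gamma(0) - gamma(1) gamma(2)] / det = [(-2.6521)(5.5388) - (-2.6521)(0.1984)] / 23.64467103 = -14.16327484 / 23.64467103 = -0.599
  phi_hat_2 = [gamma(0) gamma(2) - gamma(1)^2] / det = [(5.5388)(0.1984) - (-2.6521)^2] / 23.64467103 = -5.93473649 / 23.64467103 = -0.251
So phi_hat = [-0.5990, -0.2510].
Therefore phi_hat_1 = -0.5990.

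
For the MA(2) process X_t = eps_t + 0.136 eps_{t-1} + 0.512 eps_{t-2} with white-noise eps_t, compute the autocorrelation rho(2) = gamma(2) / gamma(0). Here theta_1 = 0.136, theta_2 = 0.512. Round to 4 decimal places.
\rho(2) = 0.3998

For an MA(q) process with theta_0 = 1, the autocovariance is
  gamma(k) = sigma^2 * sum_{i=0..q-k} theta_i * theta_{i+k},
and rho(k) = gamma(k) / gamma(0). Sigma^2 cancels.
  numerator   = (1)*(0.512) = 0.512.
  denominator = (1)^2 + (0.136)^2 + (0.512)^2 = 1.28064.
  rho(2) = 0.512 / 1.28064 = 0.3998.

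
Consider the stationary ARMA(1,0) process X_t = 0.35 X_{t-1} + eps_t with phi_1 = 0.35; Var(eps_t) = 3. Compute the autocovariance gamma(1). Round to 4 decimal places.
\gamma(1) = 1.1966

Multiply the model equation by X_{t-k} and take expectations. With theta_0 = psi_0 = 1 and psi_j the MA(infinity) weights, this gives
  gamma(k) - sum_i phi_i gamma(k-i) = c_k,
  c_k = sigma^2 * sum_{j=k..q} theta_j psi_{j-k}   (c_k = 0 for k > q),
using gamma(-m) = gamma(m).
Pure AR (q = 0): c_0 = sigma^2 = 3, c_k = 0 for k >= 1.
Equations for k = 0 and k = 1 (AR order 1):
  gamma(0) = phi_1 gamma(1) + c_0
  gamma(1) = phi_1 gamma(0) + c_1
Substituting the second into the first: gamma(0) (1 - phi_1^2) = c_0 + phi_1 c_1, so
  gamma(0) = c_0 / (1 - phi_1^2) = 3 / (1 - (0.35)^2) = 3 / 0.8775 = 3.418803.
  gamma(1) = phi_1 gamma(0) = (0.35)(3.418803) = 1.196581.
Therefore gamma(1) = 1.1966 (to 4 decimal places).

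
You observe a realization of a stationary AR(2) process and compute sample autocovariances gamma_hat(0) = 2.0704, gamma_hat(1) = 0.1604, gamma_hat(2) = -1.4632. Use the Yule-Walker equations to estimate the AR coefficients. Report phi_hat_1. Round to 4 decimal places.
\hat\phi_{1} = 0.1330

The Yule-Walker equations for an AR(p) process read, in matrix form,
  Gamma_p phi = r_p,   with   (Gamma_p)_{ij} = gamma(|i - j|),
                       (r_p)_i = gamma(i),   i,j = 1..p.
Substitute the sample gammas (Toeplitz matrix and right-hand side of size 2):
  Gamma_p = [[2.0704, 0.1604], [0.1604, 2.0704]]
  r_p     = [0.1604, -1.4632]
Written out:
  2.0704 phi_1 + 0.1604 phi_2 = 0.1604
  0.1604 phi_1 + 2.0704 phi_2 = -1.4632
Solve by Cramer's rule:
  det = gamma(0)^2 - gamma(1)^2 = (2.0704)^2 - (0.1604)^2 = 4.28655616 - 0.02572816 = 4.260828
  phi_hat_1 = [gamma(1) gamma(0) - gamma(1) gamma(2)] / det = [(0.1604)(2.0704) - (0.1604)(-1.4632)] / 4.260828 = 0.56678944 / 4.260828 = 0.133
  phi_hat_2 = [gamma(0) gamma(2) - gamma(1)^2] / det = [(2.0704)(-1.4632) - (0.1604)^2] / 4.260828 = -3.05513744 / 4.260828 = -0.717
So phi_hat = [0.1330, -0.7170].
Therefore phi_hat_1 = 0.1330.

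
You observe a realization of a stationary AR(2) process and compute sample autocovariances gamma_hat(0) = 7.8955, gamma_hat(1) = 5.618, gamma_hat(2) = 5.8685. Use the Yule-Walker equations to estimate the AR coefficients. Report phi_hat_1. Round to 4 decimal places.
\hat\phi_{1} = 0.3700

The Yule-Walker equations for an AR(p) process read, in matrix form,
  Gamma_p phi = r_p,   with   (Gamma_p)_{ij} = gamma(|i - j|),
                       (r_p)_i = gamma(i),   i,j = 1..p.
Substitute the sample gammas (Toeplitz matrix and right-hand side of size 2):
  Gamma_p = [[7.8955, 5.618], [5.618, 7.8955]]
  r_p     = [5.618, 5.8685]
Written out:
  7.8955 phi_1 + 5.618 phi_2 = 5.618
  5.618 phi_1 + 7.8955 phi_2 = 5.8685
Solve by Cramer's rule:
  det = gamma(0)^2 - gamma(1)^2 = (7.8955)^2 - (5.618)^2 = 62.33892025 - 31.561924 = 30.77699625
  phi_hat_1 = [gamma(1) gamma(0) - gamma(1) gamma(2)] / det = [(5.618)(7.8955) - (5.618)(5.8685)] / 30.77699625 = 11.387686 / 30.77699625 = 0.37
  phi_hat_2 = [gamma(0) gamma(2) - gamma(1)^2] / det = [(7.8955)(5.8685) - (5.618)^2] / 30.77699625 = 14.77281775 / 30.77699625 = 0.48
So phi_hat = [0.3700, 0.4800].
Therefore phi_hat_1 = 0.3700.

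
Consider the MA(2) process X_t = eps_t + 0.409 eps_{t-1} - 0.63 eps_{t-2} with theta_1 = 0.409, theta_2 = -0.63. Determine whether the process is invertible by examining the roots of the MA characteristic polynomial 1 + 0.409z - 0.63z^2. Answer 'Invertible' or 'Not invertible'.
\text{Not invertible}

The MA(q) characteristic polynomial is P(z) = 1 + 0.409z - 0.63z^2.
Invertibility requires all roots to lie outside the unit circle, i.e. |z| > 1 for every root.
Set 1 + (0.409) z + (-0.63) z^2 = 0, i.e. a z^2 + b z + c = 0 with a = -0.63, b = 0.409, c = 1.
Discriminant D = b^2 - 4ac = (0.409)^2 - 4*(-0.63)*1 = 0.167281 - (-2.52) = 2.687281.
D >= 0, so the roots are real: z = (-b +/- sqrt(D)) / (2a) = (-0.409 +/- 1.639293) / (-1.26).
  z_1 = (-0.409 + 1.639293) / (-1.26) = -0.9764,   |z_1| = 0.9764.
  z_2 = (-0.409 - 1.639293) / (-1.26) = 1.6256,   |z_2| = 1.6256.
Moduli of all roots: 0.9764, 1.6256.
All moduli strictly greater than 1? No.
Verdict: Not invertible.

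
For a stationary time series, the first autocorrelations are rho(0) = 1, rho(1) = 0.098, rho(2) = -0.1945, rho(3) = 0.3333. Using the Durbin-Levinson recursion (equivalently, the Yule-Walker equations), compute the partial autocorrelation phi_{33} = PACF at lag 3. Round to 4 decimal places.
\phi_{33} = 0.3970

The PACF at lag k is phi_{kk}, the last component of the solution
to the Yule-Walker system G_k phi = r_k where
  (G_k)_{ij} = rho(|i - j|), (r_k)_i = rho(i), i,j = 1..k.
Equivalently, Durbin-Levinson gives phi_{kk} iteratively:
  phi_{11} = rho(1)
  phi_{kk} = [rho(k) - sum_{j=1..k-1} phi_{k-1,j} rho(k-j)]
            / [1 - sum_{j=1..k-1} phi_{k-1,j} rho(j)],
  phi_{k,j} = phi_{k-1,j} - phi_{kk} phi_{k-1,k-j},  j = 1..k-1.
Step k = 1:
  phi_11 = rho(1) = 0.098.
Step k = 2:
  phi_22 = [rho(2) - phi_11 rho(1)] / [1 - phi_11 rho(1)] = [-0.1945 - (0.098)(0.098)] / [1 - (0.098)(0.098)]
         = -0.204104 / 0.990396 = -0.206083.
  Update: phi_21 = phi_11 - phi_22 phi_11 = 0.098 - (-0.206083)(0.098) = 0.118196.
Step k = 3:
  phi_33 = [rho(3) - phi_21 rho(2) - phi_22 rho(1)] / [1 - phi_21 rho(1) - phi_22 rho(2)]
    numerator   = 0.3333 - (0.118196)(-0.1945) - (-0.206083)(0.098) = 0.37648531
    denominator = 1 - (0.118196)(0.098) - (-0.206083)(-0.1945) = 0.94833359
  phi_33 = 0.37648531 / 0.94833359 = 0.397.
Therefore phi_{33} = 0.3970.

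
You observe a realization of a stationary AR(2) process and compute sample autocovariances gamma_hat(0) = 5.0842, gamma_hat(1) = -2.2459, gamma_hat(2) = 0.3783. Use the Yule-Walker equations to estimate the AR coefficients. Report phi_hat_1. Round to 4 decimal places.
\hat\phi_{1} = -0.5080

The Yule-Walker equations for an AR(p) process read, in matrix form,
  Gamma_p phi = r_p,   with   (Gamma_p)_{ij} = gamma(|i - j|),
                       (r_p)_i = gamma(i),   i,j = 1..p.
Substitute the sample gammas (Toeplitz matrix and right-hand side of size 2):
  Gamma_p = [[5.0842, -2.2459], [-2.2459, 5.0842]]
  r_p     = [-2.2459, 0.3783]
Written out:
  5.0842 phi_1 - 2.2459 phi_2 = -2.2459
  -2.2459 phi_1 + 5.0842 phi_2 = 0.3783
Solve by Cramer's rule:
  det = gamma(0)^2 - gamma(1)^2 = (5.0842)^2 - (-2.2459)^2 = 25.84908964 - 5.04406681 = 20.80502283
  phi_hat_1 = [gamma(1) gamma(0) - gamma(1) gamma(2)] / det = [(-2.2459)(5.0842) - (-2.2459)(0.3783)] / 20.80502283 = -10.56898081 / 20.80502283 = -0.508
  phi_hat_2 = [gamma(0) gamma(2) - gamma(1)^2] / det = [(5.0842)(0.3783) - (-2.2459)^2] / 20.80502283 = -3.12071395 / 20.80502283 = -0.15
So phi_hat = [-0.5080, -0.1500].
Therefore phi_hat_1 = -0.5080.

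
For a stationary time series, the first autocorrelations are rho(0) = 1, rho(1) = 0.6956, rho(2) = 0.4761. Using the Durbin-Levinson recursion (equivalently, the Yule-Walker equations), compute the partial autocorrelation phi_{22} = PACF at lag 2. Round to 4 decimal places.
\phi_{22} = -0.0150

The PACF at lag k is phi_{kk}, the last component of the solution
to the Yule-Walker system G_k phi = r_k where
  (G_k)_{ij} = rho(|i - j|), (r_k)_i = rho(i), i,j = 1..k.
Equivalently, Durbin-Levinson gives phi_{kk} iteratively:
  phi_{11} = rho(1)
  phi_{kk} = [rho(k) - sum_{j=1..k-1} phi_{k-1,j} rho(k-j)]
            / [1 - sum_{j=1..k-1} phi_{k-1,j} rho(j)],
  phi_{k,j} = phi_{k-1,j} - phi_{kk} phi_{k-1,k-j},  j = 1..k-1.
Step k = 1:
  phi_11 = rho(1) = 0.6956.
Step k = 2:
  phi_22 = [rho(2) - phi_11 rho(1)] / [1 - phi_11 rho(1)] = [0.4761 - (0.6956)(0.6956)] / [1 - (0.6956)(0.6956)]
         = -0.00775936 / 0.51614064 = -0.015.
Therefore phi_{22} = -0.0150.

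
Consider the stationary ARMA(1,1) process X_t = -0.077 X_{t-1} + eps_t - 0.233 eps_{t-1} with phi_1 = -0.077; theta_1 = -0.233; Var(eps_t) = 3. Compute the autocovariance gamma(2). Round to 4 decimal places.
\gamma(2) = 0.0733

Multiply the model equation by X_{t-k} and take expectations. With theta_0 = psi_0 = 1 and psi_j the MA(infinity) weights, this gives
  gamma(k) - sum_i phi_i gamma(k-i) = c_k,
  c_k = sigma^2 * sum_{j=k..q} theta_j psi_{j-k}   (c_k = 0 for k > q),
using gamma(-m) = gamma(m).
psi-weights needed (psi_j = theta_j + sum_i phi_i psi_{j-i}):
  psi_1 = theta_1 + phi_1 = -0.233 + (-0.077) = -0.31
Right-hand sides:
  c_0 = sigma^2 (1 + theta_1 psi_1) = 3 * (1 + (-0.233)(-0.31)) = 3 * 1.07223 = 3.21669
  c_1 = sigma^2 theta_1 = 3 * (-0.233) = -0.699
  c_2 = 0
Equations for k = 0 and k = 1 (AR order 1):
  gamma(0) = phi_1 gamma(1) + c_0
  gamma(1) = phi_1 gamma(0) + c_1
Substituting the second into the first: gamma(0) (1 - phi_1^2) = c_0 + phi_1 c_1, so
  gamma(0) = (c_0 + phi_1 c_1) / (1 - phi_1^2) = (3.21669 + (-0.077)(-0.699)) / (1 - (-0.077)^2) = 3.270513 / 0.994071 = 3.29002.
  gamma(1) = phi_1 gamma(0) + c_1 = (-0.077)(3.29002) + (-0.699) = -0.952332.
For k = 2 (> q): gamma(2) = phi_1 gamma(1) = (-0.077)(-0.952332) = 0.07333.
Therefore gamma(2) = 0.0733 (to 4 decimal places).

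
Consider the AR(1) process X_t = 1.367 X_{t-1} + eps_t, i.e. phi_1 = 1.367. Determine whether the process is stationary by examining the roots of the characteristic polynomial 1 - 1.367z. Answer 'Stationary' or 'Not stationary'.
\text{Not stationary}

The AR(p) characteristic polynomial is P(z) = 1 - 1.367z.
Stationarity requires all roots to lie outside the unit circle, i.e. |z| > 1 for every root.
This is linear in z: 1 + (-1.367) z = 0  =>  z = -1/(-1.367) = 0.731529,  |z| = 0.731529.
Moduli of all roots: 0.7315.
All moduli strictly greater than 1? No.
Verdict: Not stationary.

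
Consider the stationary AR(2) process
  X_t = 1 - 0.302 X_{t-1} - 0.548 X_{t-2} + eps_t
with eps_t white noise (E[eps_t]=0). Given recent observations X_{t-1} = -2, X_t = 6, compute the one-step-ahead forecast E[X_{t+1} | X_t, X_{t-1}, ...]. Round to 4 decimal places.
E[X_{t+1} \mid \mathcal F_t] = 0.2840

For an AR(p) model X_t = c + sum_i phi_i X_{t-i} + eps_t, the
one-step-ahead conditional mean is
  E[X_{t+1} | X_t, ...] = c + sum_i phi_i X_{t+1-i}.
Substitute known values:
  E[X_{t+1} | ...] = 1 + (-0.302) * (6) + (-0.548) * (-2)
                   = 0.2840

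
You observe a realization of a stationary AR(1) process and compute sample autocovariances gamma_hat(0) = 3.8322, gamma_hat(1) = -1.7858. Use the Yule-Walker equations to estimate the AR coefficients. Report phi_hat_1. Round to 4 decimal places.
\hat\phi_{1} = -0.4660

The Yule-Walker equations for an AR(p) process read, in matrix form,
  Gamma_p phi = r_p,   with   (Gamma_p)_{ij} = gamma(|i - j|),
                       (r_p)_i = gamma(i),   i,j = 1..p.
Substitute the sample gammas (Toeplitz matrix and right-hand side of size 1):
  Gamma_p = [[3.8322]]
  r_p     = [-1.7858]
With p = 1 this is the single equation gamma(0) phi_1 = gamma(1):
  phi_hat_1 = gamma(1) / gamma(0) = -1.7858 / 3.8322 = -0.4660.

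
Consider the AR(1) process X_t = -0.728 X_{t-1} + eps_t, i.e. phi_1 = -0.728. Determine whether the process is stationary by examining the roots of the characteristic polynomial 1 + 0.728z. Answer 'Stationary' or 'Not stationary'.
\text{Stationary}

The AR(p) characteristic polynomial is P(z) = 1 + 0.728z.
Stationarity requires all roots to lie outside the unit circle, i.e. |z| > 1 for every root.
This is linear in z: 1 + (0.728) z = 0  =>  z = -1/(0.728) = -1.373626,  |z| = 1.373626.
Moduli of all roots: 1.3736.
All moduli strictly greater than 1? Yes.
Verdict: Stationary.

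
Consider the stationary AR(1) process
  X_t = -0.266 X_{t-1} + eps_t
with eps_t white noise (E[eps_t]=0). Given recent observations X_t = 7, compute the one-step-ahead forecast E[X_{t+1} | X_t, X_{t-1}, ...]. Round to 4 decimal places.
E[X_{t+1} \mid \mathcal F_t] = -1.8620

For an AR(p) model X_t = c + sum_i phi_i X_{t-i} + eps_t, the
one-step-ahead conditional mean is
  E[X_{t+1} | X_t, ...] = c + sum_i phi_i X_{t+1-i}.
Substitute known values:
  E[X_{t+1} | ...] = (-0.266) * (7)
                   = -1.8620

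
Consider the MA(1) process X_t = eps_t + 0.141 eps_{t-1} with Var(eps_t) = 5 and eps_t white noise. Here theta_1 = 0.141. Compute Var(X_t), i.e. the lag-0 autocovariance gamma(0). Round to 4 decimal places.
\gamma(0) = 5.0994

For an MA(q) process X_t = eps_t + sum_i theta_i eps_{t-i} with
Var(eps_t) = sigma^2, the variance is
  gamma(0) = sigma^2 * (1 + sum_i theta_i^2).
  sum_i theta_i^2 = (0.141)^2 = 0.019881.
  gamma(0) = 5 * (1 + 0.019881) = 5 * 1.019881 = 5.099405, which rounds to 5.0994.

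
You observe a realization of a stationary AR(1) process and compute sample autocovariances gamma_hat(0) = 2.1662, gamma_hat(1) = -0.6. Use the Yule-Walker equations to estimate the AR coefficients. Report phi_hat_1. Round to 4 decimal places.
\hat\phi_{1} = -0.2770

The Yule-Walker equations for an AR(p) process read, in matrix form,
  Gamma_p phi = r_p,   with   (Gamma_p)_{ij} = gamma(|i - j|),
                       (r_p)_i = gamma(i),   i,j = 1..p.
Substitute the sample gammas (Toeplitz matrix and right-hand side of size 1):
  Gamma_p = [[2.1662]]
  r_p     = [-0.6]
With p = 1 this is the single equation gamma(0) phi_1 = gamma(1):
  phi_hat_1 = gamma(1) / gamma(0) = -0.6 / 2.1662 = -0.2770.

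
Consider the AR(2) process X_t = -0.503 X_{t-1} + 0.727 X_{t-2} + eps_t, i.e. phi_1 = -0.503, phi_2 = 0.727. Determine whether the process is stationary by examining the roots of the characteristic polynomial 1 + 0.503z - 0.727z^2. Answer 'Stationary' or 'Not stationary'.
\text{Not stationary}

The AR(p) characteristic polynomial is P(z) = 1 + 0.503z - 0.727z^2.
Stationarity requires all roots to lie outside the unit circle, i.e. |z| > 1 for every root.
Set 1 + (0.503) z + (-0.727) z^2 = 0, i.e. a z^2 + b z + c = 0 with a = -0.727, b = 0.503, c = 1.
Discriminant D = b^2 - 4ac = (0.503)^2 - 4*(-0.727)*1 = 0.253009 - (-2.908) = 3.161009.
D >= 0, so the roots are real: z = (-b +/- sqrt(D)) / (2a) = (-0.503 +/- 1.777923) / (-1.454).
  z_1 = (-0.503 + 1.777923) / (-1.454) = -0.8768,   |z_1| = 0.8768.
  z_2 = (-0.503 - 1.777923) / (-1.454) = 1.5687,   |z_2| = 1.5687.
Moduli of all roots: 0.8768, 1.5687.
All moduli strictly greater than 1? No.
Verdict: Not stationary.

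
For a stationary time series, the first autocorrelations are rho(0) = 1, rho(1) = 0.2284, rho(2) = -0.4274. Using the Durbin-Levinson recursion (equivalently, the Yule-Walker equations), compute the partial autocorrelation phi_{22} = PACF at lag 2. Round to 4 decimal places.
\phi_{22} = -0.5060

The PACF at lag k is phi_{kk}, the last component of the solution
to the Yule-Walker system G_k phi = r_k where
  (G_k)_{ij} = rho(|i - j|), (r_k)_i = rho(i), i,j = 1..k.
Equivalently, Durbin-Levinson gives phi_{kk} iteratively:
  phi_{11} = rho(1)
  phi_{kk} = [rho(k) - sum_{j=1..k-1} phi_{k-1,j} rho(k-j)]
            / [1 - sum_{j=1..k-1} phi_{k-1,j} rho(j)],
  phi_{k,j} = phi_{k-1,j} - phi_{kk} phi_{k-1,k-j},  j = 1..k-1.
Step k = 1:
  phi_11 = rho(1) = 0.2284.
Step k = 2:
  phi_22 = [rho(2) - phi_11 rho(1)] / [1 - phi_11 rho(1)] = [-0.4274 - (0.2284)(0.2284)] / [1 - (0.2284)(0.2284)]
         = -0.47956656 / 0.94783344 = -0.506.
Therefore phi_{22} = -0.5060.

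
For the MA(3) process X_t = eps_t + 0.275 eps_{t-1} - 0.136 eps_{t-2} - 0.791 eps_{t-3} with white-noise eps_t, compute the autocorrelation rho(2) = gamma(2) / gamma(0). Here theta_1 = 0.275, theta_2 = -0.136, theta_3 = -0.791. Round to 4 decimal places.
\rho(2) = -0.2056

For an MA(q) process with theta_0 = 1, the autocovariance is
  gamma(k) = sigma^2 * sum_{i=0..q-k} theta_i * theta_{i+k},
and rho(k) = gamma(k) / gamma(0). Sigma^2 cancels.
  numerator   = (1)*(-0.136) + (0.275)*(-0.791) = -0.353525.
  denominator = (1)^2 + (0.275)^2 + (-0.136)^2 + (-0.791)^2 = 1.719802.
  rho(2) = -0.353525 / 1.719802 = -0.2056.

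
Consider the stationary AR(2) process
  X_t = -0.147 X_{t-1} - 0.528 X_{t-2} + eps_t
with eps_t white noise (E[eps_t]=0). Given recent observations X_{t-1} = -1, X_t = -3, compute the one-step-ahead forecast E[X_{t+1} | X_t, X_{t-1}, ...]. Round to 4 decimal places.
E[X_{t+1} \mid \mathcal F_t] = 0.9690

For an AR(p) model X_t = c + sum_i phi_i X_{t-i} + eps_t, the
one-step-ahead conditional mean is
  E[X_{t+1} | X_t, ...] = c + sum_i phi_i X_{t+1-i}.
Substitute known values:
  E[X_{t+1} | ...] = (-0.147) * (-3) + (-0.528) * (-1)
                   = 0.9690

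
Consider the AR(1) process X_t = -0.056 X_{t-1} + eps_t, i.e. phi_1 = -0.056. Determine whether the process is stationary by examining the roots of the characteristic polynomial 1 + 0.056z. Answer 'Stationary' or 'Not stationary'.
\text{Stationary}

The AR(p) characteristic polynomial is P(z) = 1 + 0.056z.
Stationarity requires all roots to lie outside the unit circle, i.e. |z| > 1 for every root.
This is linear in z: 1 + (0.056) z = 0  =>  z = -1/(0.056) = -17.857143,  |z| = 17.857143.
Moduli of all roots: 17.8571.
All moduli strictly greater than 1? Yes.
Verdict: Stationary.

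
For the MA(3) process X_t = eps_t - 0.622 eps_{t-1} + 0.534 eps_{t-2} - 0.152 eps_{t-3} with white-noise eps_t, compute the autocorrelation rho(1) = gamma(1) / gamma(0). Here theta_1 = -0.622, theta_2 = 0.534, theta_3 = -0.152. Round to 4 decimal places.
\rho(1) = -0.6108

For an MA(q) process with theta_0 = 1, the autocovariance is
  gamma(k) = sigma^2 * sum_{i=0..q-k} theta_i * theta_{i+k},
and rho(k) = gamma(k) / gamma(0). Sigma^2 cancels.
  numerator   = (1)*(-0.622) + (-0.622)*(0.534) + (0.534)*(-0.152) = -1.035316.
  denominator = (1)^2 + (-0.622)^2 + (0.534)^2 + (-0.152)^2 = 1.695144.
  rho(1) = -1.035316 / 1.695144 = -0.6108.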